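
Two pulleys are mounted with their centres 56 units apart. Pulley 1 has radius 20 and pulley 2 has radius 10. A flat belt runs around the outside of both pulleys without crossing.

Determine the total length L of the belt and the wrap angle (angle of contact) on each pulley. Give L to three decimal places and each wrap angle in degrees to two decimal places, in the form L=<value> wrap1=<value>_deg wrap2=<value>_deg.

L=208.038 wrap1=200.57_deg wrap2=159.43_deg

open belt: β = asin((r2−r1)/C) = asin(-10/56) = -10.2866°
wrap1 = π − 2β = 200.5731°
wrap2 = π + 2β = 159.4269°
tangent length = C·cosβ = 55.0999
L = r1·wrap1 + r2·wrap2 + 2·C·cosβ = 20·3.5007 + 10·2.7825 + 2·55.0999 = 208.0383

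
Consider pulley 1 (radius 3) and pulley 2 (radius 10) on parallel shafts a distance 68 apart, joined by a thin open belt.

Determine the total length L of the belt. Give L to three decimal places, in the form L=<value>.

open belt: β = asin((r2−r1)/C) = asin(7/68) = 5.9086°
wrap1 = π − 2β = 168.1829°
wrap2 = π + 2β = 191.8171°
tangent length = C·cosβ = 67.6387
L = r1·wrap1 + r2·wrap2 + 2·C·cosβ = 3·2.9353 + 10·3.3478 + 2·67.6387 = 177.5619

L=177.562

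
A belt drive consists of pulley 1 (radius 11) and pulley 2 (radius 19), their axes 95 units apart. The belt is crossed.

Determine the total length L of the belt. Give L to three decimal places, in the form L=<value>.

L=293.803

crossed belt: β = asin((r1+r2)/C) = asin(30/95) = 18.4085°
wrap1 = wrap2 = π + 2β = 216.8170°
tangent length = C·cosβ = 90.1388
L = (r1+r2)·wrap + 2·C·cosβ = 30·3.7842 + 2·90.1388 = 293.8027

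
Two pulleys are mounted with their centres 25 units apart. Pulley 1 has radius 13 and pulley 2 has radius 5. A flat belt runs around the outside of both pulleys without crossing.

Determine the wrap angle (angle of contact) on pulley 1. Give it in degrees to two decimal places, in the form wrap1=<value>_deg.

wrap1=217.33_deg

open belt: β = asin((r2−r1)/C) = asin(-8/25) = -18.6629°
wrap1 = π − 2β = 217.3258°
wrap2 = π + 2β = 142.6742°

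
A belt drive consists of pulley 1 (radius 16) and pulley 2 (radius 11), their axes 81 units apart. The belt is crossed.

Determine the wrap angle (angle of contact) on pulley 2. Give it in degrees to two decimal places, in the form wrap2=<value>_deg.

wrap2=218.94_deg

crossed belt: β = asin((r1+r2)/C) = asin(27/81) = 19.4712°
wrap1 = wrap2 = π + 2β = 218.9424°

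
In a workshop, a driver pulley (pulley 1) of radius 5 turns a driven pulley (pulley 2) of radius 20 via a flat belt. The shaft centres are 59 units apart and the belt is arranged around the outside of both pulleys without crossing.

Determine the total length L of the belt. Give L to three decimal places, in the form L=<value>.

open belt: β = asin((r2−r1)/C) = asin(15/59) = 14.7284°
wrap1 = π − 2β = 150.5432°
wrap2 = π + 2β = 209.4568°
tangent length = C·cosβ = 57.0614
L = r1·wrap1 + r2·wrap2 + 2·C·cosβ = 5·2.6275 + 20·3.6557 + 2·57.0614 = 200.3743

L=200.374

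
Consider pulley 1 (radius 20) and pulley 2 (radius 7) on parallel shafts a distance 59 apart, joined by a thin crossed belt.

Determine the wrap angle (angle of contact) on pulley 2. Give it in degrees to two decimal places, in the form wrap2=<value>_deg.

wrap2=234.47_deg

crossed belt: β = asin((r1+r2)/C) = asin(27/59) = 27.2341°
wrap1 = wrap2 = π + 2β = 234.4682°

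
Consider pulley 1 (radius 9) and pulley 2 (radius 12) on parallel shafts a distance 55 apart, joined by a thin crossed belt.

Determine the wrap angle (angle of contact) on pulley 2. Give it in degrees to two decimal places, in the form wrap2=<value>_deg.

wrap2=224.89_deg

crossed belt: β = asin((r1+r2)/C) = asin(21/55) = 22.4464°
wrap1 = wrap2 = π + 2β = 224.8927°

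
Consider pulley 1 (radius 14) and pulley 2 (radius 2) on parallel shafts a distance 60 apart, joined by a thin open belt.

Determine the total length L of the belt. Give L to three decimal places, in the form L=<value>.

L=172.674

open belt: β = asin((r2−r1)/C) = asin(-12/60) = -11.5370°
wrap1 = π − 2β = 203.0739°
wrap2 = π + 2β = 156.9261°
tangent length = C·cosβ = 58.7878
L = r1·wrap1 + r2·wrap2 + 2·C·cosβ = 14·3.5443 + 2·2.7389 + 2·58.7878 = 172.6736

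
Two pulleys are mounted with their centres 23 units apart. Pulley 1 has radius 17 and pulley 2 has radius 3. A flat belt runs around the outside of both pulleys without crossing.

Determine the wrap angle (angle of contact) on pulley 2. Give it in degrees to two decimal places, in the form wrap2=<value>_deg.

wrap2=105.01_deg

open belt: β = asin((r2−r1)/C) = asin(-14/23) = -37.4952°
wrap1 = π − 2β = 254.9905°
wrap2 = π + 2β = 105.0095°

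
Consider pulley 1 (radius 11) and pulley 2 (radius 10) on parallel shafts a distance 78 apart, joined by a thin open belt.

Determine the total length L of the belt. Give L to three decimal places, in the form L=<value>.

open belt: β = asin((r2−r1)/C) = asin(-1/78) = -0.7346°
wrap1 = π − 2β = 181.4692°
wrap2 = π + 2β = 178.5308°
tangent length = C·cosβ = 77.9936
L = r1·wrap1 + r2·wrap2 + 2·C·cosβ = 11·3.1672 + 10·3.1160 + 2·77.9936 = 221.9863

L=221.986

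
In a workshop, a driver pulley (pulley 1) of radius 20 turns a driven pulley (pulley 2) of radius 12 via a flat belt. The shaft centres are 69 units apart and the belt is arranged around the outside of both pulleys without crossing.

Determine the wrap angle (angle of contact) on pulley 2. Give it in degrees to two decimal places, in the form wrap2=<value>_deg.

wrap2=166.68_deg

open belt: β = asin((r2−r1)/C) = asin(-8/69) = -6.6580°
wrap1 = π − 2β = 193.3159°
wrap2 = π + 2β = 166.6841°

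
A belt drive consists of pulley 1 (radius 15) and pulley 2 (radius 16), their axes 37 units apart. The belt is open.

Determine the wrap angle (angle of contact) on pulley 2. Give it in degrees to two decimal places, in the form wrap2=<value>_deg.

open belt: β = asin((r2−r1)/C) = asin(1/37) = 1.5487°
wrap1 = π − 2β = 176.9026°
wrap2 = π + 2β = 183.0974°

wrap2=183.10_deg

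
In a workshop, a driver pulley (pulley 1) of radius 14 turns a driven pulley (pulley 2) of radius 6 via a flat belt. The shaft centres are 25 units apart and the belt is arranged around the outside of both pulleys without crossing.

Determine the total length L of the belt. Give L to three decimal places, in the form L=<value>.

open belt: β = asin((r2−r1)/C) = asin(-8/25) = -18.6629°
wrap1 = π − 2β = 217.3258°
wrap2 = π + 2β = 142.6742°
tangent length = C·cosβ = 23.6854
L = r1·wrap1 + r2·wrap2 + 2·C·cosβ = 14·3.7931 + 6·2.4901 + 2·23.6854 = 115.4144

L=115.414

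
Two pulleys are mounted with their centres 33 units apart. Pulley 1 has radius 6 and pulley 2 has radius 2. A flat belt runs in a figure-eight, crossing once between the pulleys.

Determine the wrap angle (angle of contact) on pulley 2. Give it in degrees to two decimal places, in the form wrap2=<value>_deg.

crossed belt: β = asin((r1+r2)/C) = asin(8/33) = 14.0297°
wrap1 = wrap2 = π + 2β = 208.0593°

wrap2=208.06_deg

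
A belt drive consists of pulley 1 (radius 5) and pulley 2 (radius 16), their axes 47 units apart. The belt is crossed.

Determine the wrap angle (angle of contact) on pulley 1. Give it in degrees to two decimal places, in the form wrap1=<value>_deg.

crossed belt: β = asin((r1+r2)/C) = asin(21/47) = 26.5391°
wrap1 = wrap2 = π + 2β = 233.0782°

wrap1=233.08_deg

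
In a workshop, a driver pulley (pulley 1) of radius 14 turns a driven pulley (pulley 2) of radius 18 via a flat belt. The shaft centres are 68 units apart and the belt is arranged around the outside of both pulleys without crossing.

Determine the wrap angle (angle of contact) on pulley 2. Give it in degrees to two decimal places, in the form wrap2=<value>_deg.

open belt: β = asin((r2−r1)/C) = asin(4/68) = 3.3723°
wrap1 = π − 2β = 173.2554°
wrap2 = π + 2β = 186.7446°

wrap2=186.74_deg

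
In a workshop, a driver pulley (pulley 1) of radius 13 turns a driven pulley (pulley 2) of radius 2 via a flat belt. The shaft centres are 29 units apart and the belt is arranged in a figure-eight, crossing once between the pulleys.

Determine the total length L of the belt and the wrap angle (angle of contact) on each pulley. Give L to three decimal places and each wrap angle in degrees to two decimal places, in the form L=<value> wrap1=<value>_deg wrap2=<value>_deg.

crossed belt: β = asin((r1+r2)/C) = asin(15/29) = 31.1474°
wrap1 = wrap2 = π + 2β = 242.2948°
tangent length = C·cosβ = 24.8193
L = (r1+r2)·wrap + 2·C·cosβ = 15·4.2288 + 2·24.8193 = 113.0713

L=113.071 wrap1=242.29_deg wrap2=242.29_deg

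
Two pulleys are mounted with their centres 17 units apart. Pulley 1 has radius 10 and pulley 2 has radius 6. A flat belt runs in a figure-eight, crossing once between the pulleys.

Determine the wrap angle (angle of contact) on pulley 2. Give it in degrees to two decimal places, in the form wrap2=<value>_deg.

wrap2=320.50_deg

crossed belt: β = asin((r1+r2)/C) = asin(16/17) = 70.2501°
wrap1 = wrap2 = π + 2β = 320.5002°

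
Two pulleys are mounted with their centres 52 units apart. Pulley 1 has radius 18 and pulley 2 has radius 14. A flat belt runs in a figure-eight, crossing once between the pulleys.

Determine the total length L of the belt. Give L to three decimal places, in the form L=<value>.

crossed belt: β = asin((r1+r2)/C) = asin(32/52) = 37.9799°
wrap1 = wrap2 = π + 2β = 255.9597°
tangent length = C·cosβ = 40.9878
L = (r1+r2)·wrap + 2·C·cosβ = 32·4.4673 + 2·40.9878 = 224.9305

L=224.930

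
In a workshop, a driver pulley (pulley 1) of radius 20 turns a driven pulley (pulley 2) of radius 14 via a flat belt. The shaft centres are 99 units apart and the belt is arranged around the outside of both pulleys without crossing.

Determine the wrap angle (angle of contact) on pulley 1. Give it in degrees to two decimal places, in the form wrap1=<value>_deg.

wrap1=186.95_deg

open belt: β = asin((r2−r1)/C) = asin(-6/99) = -3.4746°
wrap1 = π − 2β = 186.9492°
wrap2 = π + 2β = 173.0508°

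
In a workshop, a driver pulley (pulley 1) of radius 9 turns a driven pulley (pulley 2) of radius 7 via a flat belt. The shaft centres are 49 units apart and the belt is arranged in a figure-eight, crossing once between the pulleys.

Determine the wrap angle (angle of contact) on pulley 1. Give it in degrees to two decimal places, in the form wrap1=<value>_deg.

crossed belt: β = asin((r1+r2)/C) = asin(16/49) = 19.0583°
wrap1 = wrap2 = π + 2β = 218.1167°

wrap1=218.12_deg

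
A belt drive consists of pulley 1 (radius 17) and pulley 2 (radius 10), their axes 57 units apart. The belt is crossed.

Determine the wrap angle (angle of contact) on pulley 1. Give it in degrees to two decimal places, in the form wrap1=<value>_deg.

wrap1=236.55_deg

crossed belt: β = asin((r1+r2)/C) = asin(27/57) = 28.2737°
wrap1 = wrap2 = π + 2β = 236.5474°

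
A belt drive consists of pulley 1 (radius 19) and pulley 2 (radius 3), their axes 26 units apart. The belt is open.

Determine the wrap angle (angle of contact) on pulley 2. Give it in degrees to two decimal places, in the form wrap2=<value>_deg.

open belt: β = asin((r2−r1)/C) = asin(-16/26) = -37.9799°
wrap1 = π − 2β = 255.9597°
wrap2 = π + 2β = 104.0403°

wrap2=104.04_deg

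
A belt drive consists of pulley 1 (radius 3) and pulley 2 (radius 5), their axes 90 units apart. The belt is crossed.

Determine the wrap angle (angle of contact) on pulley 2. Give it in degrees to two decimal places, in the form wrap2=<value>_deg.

crossed belt: β = asin((r1+r2)/C) = asin(8/90) = 5.0997°
wrap1 = wrap2 = π + 2β = 190.1994°

wrap2=190.20_deg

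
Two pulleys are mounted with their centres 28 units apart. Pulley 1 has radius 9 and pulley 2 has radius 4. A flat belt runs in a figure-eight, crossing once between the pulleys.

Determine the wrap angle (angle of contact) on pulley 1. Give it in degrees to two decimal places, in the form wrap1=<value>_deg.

crossed belt: β = asin((r1+r2)/C) = asin(13/28) = 27.6640°
wrap1 = wrap2 = π + 2β = 235.3280°

wrap1=235.33_deg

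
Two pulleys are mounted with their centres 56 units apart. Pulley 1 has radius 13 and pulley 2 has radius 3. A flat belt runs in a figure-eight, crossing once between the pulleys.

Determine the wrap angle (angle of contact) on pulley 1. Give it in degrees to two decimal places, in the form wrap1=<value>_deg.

crossed belt: β = asin((r1+r2)/C) = asin(16/56) = 16.6015°
wrap1 = wrap2 = π + 2β = 213.2031°

wrap1=213.20_deg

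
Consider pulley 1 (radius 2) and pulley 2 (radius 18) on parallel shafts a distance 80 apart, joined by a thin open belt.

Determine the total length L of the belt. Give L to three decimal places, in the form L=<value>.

open belt: β = asin((r2−r1)/C) = asin(16/80) = 11.5370°
wrap1 = π − 2β = 156.9261°
wrap2 = π + 2β = 203.0739°
tangent length = C·cosβ = 78.3837
L = r1·wrap1 + r2·wrap2 + 2·C·cosβ = 2·2.7389 + 18·3.5443 + 2·78.3837 = 226.0427

L=226.043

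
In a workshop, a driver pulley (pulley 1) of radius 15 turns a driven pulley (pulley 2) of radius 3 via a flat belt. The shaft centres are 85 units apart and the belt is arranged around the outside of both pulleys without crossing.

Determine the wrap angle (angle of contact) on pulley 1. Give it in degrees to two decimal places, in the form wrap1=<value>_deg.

open belt: β = asin((r2−r1)/C) = asin(-12/85) = -8.1159°
wrap1 = π − 2β = 196.2319°
wrap2 = π + 2β = 163.7681°

wrap1=196.23_deg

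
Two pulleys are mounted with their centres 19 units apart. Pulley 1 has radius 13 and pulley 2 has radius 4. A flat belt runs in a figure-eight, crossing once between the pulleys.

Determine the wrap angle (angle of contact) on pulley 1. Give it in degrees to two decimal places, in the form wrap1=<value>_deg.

crossed belt: β = asin((r1+r2)/C) = asin(17/19) = 63.4746°
wrap1 = wrap2 = π + 2β = 306.9493°

wrap1=306.95_deg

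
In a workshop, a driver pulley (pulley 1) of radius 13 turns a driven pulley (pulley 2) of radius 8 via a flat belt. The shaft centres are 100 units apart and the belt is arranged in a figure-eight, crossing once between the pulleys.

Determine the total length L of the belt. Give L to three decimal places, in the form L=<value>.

crossed belt: β = asin((r1+r2)/C) = asin(21/100) = 12.1224°
wrap1 = wrap2 = π + 2β = 204.2447°
tangent length = C·cosβ = 97.7701
L = (r1+r2)·wrap + 2·C·cosβ = 21·3.5647 + 2·97.7701 = 270.3999

L=270.400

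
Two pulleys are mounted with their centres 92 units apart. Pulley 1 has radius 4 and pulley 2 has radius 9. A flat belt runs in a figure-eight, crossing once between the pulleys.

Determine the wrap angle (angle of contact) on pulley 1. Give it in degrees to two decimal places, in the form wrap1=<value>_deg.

crossed belt: β = asin((r1+r2)/C) = asin(13/92) = 8.1233°
wrap1 = wrap2 = π + 2β = 196.2467°

wrap1=196.25_deg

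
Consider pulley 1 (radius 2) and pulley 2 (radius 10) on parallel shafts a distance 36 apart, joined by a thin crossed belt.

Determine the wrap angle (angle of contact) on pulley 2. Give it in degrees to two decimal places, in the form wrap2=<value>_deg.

wrap2=218.94_deg

crossed belt: β = asin((r1+r2)/C) = asin(12/36) = 19.4712°
wrap1 = wrap2 = π + 2β = 218.9424°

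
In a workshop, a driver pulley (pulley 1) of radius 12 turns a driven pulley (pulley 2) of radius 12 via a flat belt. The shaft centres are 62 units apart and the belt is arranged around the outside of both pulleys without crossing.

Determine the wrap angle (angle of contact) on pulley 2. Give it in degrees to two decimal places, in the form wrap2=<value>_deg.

open belt: β = asin((r2−r1)/C) = asin(0/62) = 0.0000°
wrap1 = π − 2β = 180.0000°
wrap2 = π + 2β = 180.0000°

wrap2=180.00_deg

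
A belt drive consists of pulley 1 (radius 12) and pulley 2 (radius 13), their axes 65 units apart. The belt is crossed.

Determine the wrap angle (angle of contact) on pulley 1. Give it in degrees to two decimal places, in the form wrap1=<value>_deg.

crossed belt: β = asin((r1+r2)/C) = asin(25/65) = 22.6199°
wrap1 = wrap2 = π + 2β = 225.2397°

wrap1=225.24_deg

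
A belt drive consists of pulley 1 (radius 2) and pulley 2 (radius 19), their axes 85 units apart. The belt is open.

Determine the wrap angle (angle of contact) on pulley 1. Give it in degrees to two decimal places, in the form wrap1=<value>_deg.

open belt: β = asin((r2−r1)/C) = asin(17/85) = 11.5370°
wrap1 = π − 2β = 156.9261°
wrap2 = π + 2β = 203.0739°

wrap1=156.93_deg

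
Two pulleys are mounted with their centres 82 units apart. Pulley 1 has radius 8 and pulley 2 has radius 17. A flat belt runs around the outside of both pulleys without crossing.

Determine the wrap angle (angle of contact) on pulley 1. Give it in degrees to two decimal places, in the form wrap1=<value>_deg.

open belt: β = asin((r2−r1)/C) = asin(9/82) = 6.3013°
wrap1 = π − 2β = 167.3975°
wrap2 = π + 2β = 192.6025°

wrap1=167.40_deg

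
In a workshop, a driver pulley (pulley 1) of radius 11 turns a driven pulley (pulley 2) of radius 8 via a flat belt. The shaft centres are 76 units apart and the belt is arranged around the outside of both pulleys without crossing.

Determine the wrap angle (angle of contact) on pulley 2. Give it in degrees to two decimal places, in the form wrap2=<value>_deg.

wrap2=175.48_deg

open belt: β = asin((r2−r1)/C) = asin(-3/76) = -2.2623°
wrap1 = π − 2β = 184.5245°
wrap2 = π + 2β = 175.4755°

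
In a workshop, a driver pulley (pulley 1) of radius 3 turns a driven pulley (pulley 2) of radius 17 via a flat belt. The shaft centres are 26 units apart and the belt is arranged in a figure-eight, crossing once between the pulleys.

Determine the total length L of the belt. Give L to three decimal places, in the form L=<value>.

crossed belt: β = asin((r1+r2)/C) = asin(20/26) = 50.2849°
wrap1 = wrap2 = π + 2β = 280.5697°
tangent length = C·cosβ = 16.6132
L = (r1+r2)·wrap + 2·C·cosβ = 20·4.8969 + 2·16.6132 = 131.1638

L=131.164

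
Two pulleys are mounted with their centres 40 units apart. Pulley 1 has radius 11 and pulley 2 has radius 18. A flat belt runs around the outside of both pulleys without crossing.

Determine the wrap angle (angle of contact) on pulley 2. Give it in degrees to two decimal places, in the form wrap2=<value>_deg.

open belt: β = asin((r2−r1)/C) = asin(7/40) = 10.0787°
wrap1 = π − 2β = 159.8427°
wrap2 = π + 2β = 200.1573°

wrap2=200.16_deg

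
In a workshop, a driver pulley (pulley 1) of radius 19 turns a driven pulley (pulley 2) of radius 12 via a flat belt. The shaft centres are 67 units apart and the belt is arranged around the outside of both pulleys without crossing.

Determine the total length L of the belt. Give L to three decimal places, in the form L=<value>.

open belt: β = asin((r2−r1)/C) = asin(-7/67) = -5.9971°
wrap1 = π − 2β = 191.9941°
wrap2 = π + 2β = 168.0059°
tangent length = C·cosβ = 66.6333
L = r1·wrap1 + r2·wrap2 + 2·C·cosβ = 19·3.3509 + 12·2.9323 + 2·66.6333 = 232.1214

L=232.121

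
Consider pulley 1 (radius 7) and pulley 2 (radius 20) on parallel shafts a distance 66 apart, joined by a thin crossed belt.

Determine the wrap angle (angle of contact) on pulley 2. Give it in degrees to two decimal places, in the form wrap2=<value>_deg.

crossed belt: β = asin((r1+r2)/C) = asin(27/66) = 24.1477°
wrap1 = wrap2 = π + 2β = 228.2955°

wrap2=228.30_deg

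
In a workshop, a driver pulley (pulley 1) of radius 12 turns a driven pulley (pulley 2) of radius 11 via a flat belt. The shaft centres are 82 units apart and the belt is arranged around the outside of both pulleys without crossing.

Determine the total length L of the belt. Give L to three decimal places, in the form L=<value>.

open belt: β = asin((r2−r1)/C) = asin(-1/82) = -0.6987°
wrap1 = π − 2β = 181.3975°
wrap2 = π + 2β = 178.6025°
tangent length = C·cosβ = 81.9939
L = r1·wrap1 + r2·wrap2 + 2·C·cosβ = 12·3.1660 + 11·3.1172 + 2·81.9939 = 236.2688

L=236.269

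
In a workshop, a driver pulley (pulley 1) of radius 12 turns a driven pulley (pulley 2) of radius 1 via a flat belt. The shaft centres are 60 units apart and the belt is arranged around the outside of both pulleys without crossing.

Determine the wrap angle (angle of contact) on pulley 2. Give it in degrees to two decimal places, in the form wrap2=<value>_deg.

wrap2=158.87_deg

open belt: β = asin((r2−r1)/C) = asin(-11/60) = -10.5640°
wrap1 = π − 2β = 201.1280°
wrap2 = π + 2β = 158.8720°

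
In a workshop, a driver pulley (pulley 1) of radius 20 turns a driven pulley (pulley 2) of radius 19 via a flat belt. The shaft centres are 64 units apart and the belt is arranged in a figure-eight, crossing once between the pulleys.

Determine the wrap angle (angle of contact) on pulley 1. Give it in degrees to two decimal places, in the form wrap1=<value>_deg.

wrap1=255.09_deg

crossed belt: β = asin((r1+r2)/C) = asin(39/64) = 37.5443°
wrap1 = wrap2 = π + 2β = 255.0887°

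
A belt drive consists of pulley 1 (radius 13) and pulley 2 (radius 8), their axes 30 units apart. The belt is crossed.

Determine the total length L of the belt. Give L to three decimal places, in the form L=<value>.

L=141.389

crossed belt: β = asin((r1+r2)/C) = asin(21/30) = 44.4270°
wrap1 = wrap2 = π + 2β = 268.8540°
tangent length = C·cosβ = 21.4243
L = (r1+r2)·wrap + 2·C·cosβ = 21·4.6924 + 2·21.4243 = 141.3887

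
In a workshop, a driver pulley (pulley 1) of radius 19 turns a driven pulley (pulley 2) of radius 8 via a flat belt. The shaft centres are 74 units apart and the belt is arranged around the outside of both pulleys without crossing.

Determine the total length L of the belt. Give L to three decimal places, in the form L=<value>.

open belt: β = asin((r2−r1)/C) = asin(-11/74) = -8.5486°
wrap1 = π − 2β = 197.0972°
wrap2 = π + 2β = 162.9028°
tangent length = C·cosβ = 73.1779
L = r1·wrap1 + r2·wrap2 + 2·C·cosβ = 19·3.4400 + 8·2.8432 + 2·73.1779 = 234.4612

L=234.461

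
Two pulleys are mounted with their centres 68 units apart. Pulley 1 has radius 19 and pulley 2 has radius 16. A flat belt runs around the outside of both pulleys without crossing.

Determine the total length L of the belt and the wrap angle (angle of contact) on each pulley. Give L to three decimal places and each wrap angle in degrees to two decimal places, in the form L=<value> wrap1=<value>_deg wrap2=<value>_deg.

L=246.088 wrap1=185.06_deg wrap2=174.94_deg

open belt: β = asin((r2−r1)/C) = asin(-3/68) = -2.5286°
wrap1 = π − 2β = 185.0572°
wrap2 = π + 2β = 174.9428°
tangent length = C·cosβ = 67.9338
L = r1·wrap1 + r2·wrap2 + 2·C·cosβ = 19·3.2299 + 16·3.0533 + 2·67.9338 = 246.0881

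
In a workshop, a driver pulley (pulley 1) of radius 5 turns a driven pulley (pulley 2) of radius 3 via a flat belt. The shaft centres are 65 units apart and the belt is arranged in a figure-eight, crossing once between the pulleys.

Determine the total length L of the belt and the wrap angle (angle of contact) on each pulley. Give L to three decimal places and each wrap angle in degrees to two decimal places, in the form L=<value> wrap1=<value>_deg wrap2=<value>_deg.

L=156.119 wrap1=194.14_deg wrap2=194.14_deg

crossed belt: β = asin((r1+r2)/C) = asin(8/65) = 7.0697°
wrap1 = wrap2 = π + 2β = 194.1394°
tangent length = C·cosβ = 64.5058
L = (r1+r2)·wrap + 2·C·cosβ = 8·3.3884 + 2·64.5058 = 156.1186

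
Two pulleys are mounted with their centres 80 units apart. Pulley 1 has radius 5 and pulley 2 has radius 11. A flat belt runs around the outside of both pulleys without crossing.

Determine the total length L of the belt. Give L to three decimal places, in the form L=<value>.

L=210.716

open belt: β = asin((r2−r1)/C) = asin(6/80) = 4.3012°
wrap1 = π − 2β = 171.3976°
wrap2 = π + 2β = 188.6024°
tangent length = C·cosβ = 79.7747
L = r1·wrap1 + r2·wrap2 + 2·C·cosβ = 5·2.9915 + 11·3.2917 + 2·79.7747 = 210.7157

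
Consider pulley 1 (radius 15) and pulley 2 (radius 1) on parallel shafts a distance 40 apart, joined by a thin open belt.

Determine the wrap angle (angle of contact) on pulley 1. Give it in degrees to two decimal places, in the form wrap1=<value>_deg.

wrap1=220.97_deg

open belt: β = asin((r2−r1)/C) = asin(-14/40) = -20.4873°
wrap1 = π − 2β = 220.9746°
wrap2 = π + 2β = 139.0254°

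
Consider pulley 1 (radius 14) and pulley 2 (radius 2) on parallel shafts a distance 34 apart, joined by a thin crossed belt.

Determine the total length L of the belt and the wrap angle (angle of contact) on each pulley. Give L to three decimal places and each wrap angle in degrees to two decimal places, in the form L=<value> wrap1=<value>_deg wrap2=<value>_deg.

L=125.944 wrap1=236.14_deg wrap2=236.14_deg

crossed belt: β = asin((r1+r2)/C) = asin(16/34) = 28.0725°
wrap1 = wrap2 = π + 2β = 236.1450°
tangent length = C·cosβ = 30.0000
L = (r1+r2)·wrap + 2·C·cosβ = 16·4.1215 + 2·30.0000 = 125.9441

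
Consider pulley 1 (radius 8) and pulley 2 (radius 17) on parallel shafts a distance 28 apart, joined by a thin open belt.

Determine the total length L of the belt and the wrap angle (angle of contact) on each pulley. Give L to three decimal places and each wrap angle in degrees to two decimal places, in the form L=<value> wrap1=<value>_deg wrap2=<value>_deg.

L=137.458 wrap1=142.50_deg wrap2=217.50_deg

open belt: β = asin((r2−r1)/C) = asin(9/28) = 18.7493°
wrap1 = π − 2β = 142.5013°
wrap2 = π + 2β = 217.4987°
tangent length = C·cosβ = 26.5141
L = r1·wrap1 + r2·wrap2 + 2·C·cosβ = 8·2.4871 + 17·3.7961 + 2·26.5141 = 137.4584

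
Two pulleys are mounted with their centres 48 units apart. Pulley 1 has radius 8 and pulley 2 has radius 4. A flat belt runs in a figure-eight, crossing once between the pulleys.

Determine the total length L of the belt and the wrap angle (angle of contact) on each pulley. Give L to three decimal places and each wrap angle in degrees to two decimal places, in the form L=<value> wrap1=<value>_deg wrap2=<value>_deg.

L=136.715 wrap1=208.96_deg wrap2=208.96_deg

crossed belt: β = asin((r1+r2)/C) = asin(12/48) = 14.4775°
wrap1 = wrap2 = π + 2β = 208.9550°
tangent length = C·cosβ = 46.4758
L = (r1+r2)·wrap + 2·C·cosβ = 12·3.6470 + 2·46.4758 = 136.7150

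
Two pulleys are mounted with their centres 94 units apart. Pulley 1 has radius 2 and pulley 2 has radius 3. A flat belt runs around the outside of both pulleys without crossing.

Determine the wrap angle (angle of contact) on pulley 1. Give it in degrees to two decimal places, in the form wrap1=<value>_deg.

wrap1=178.78_deg

open belt: β = asin((r2−r1)/C) = asin(1/94) = 0.6095°
wrap1 = π − 2β = 178.7809°
wrap2 = π + 2β = 181.2191°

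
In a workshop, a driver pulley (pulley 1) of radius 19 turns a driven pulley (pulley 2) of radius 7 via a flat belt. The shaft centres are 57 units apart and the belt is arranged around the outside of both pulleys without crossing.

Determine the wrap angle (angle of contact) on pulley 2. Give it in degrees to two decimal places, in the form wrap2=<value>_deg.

wrap2=155.69_deg

open belt: β = asin((r2−r1)/C) = asin(-12/57) = -12.1532°
wrap1 = π − 2β = 204.3064°
wrap2 = π + 2β = 155.6936°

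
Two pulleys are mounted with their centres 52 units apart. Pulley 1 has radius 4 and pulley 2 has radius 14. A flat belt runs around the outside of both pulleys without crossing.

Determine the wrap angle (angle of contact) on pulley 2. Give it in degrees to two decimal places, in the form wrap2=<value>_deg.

open belt: β = asin((r2−r1)/C) = asin(10/52) = 11.0875°
wrap1 = π − 2β = 157.8250°
wrap2 = π + 2β = 202.1750°

wrap2=202.17_deg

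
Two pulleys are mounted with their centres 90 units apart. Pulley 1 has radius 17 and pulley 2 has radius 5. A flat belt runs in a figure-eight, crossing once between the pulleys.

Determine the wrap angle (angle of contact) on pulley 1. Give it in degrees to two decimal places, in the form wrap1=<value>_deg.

wrap1=208.30_deg

crossed belt: β = asin((r1+r2)/C) = asin(22/90) = 14.1490°
wrap1 = wrap2 = π + 2β = 208.2980°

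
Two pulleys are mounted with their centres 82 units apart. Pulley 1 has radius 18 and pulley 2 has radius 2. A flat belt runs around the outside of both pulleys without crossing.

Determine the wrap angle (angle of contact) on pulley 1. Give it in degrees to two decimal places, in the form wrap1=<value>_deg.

open belt: β = asin((r2−r1)/C) = asin(-16/82) = -11.2518°
wrap1 = π − 2β = 202.5037°
wrap2 = π + 2β = 157.4963°

wrap1=202.50_deg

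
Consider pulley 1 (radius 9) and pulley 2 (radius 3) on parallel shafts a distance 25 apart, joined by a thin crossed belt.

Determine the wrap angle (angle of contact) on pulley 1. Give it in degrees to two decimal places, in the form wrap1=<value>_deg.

wrap1=237.37_deg

crossed belt: β = asin((r1+r2)/C) = asin(12/25) = 28.6854°
wrap1 = wrap2 = π + 2β = 237.3708°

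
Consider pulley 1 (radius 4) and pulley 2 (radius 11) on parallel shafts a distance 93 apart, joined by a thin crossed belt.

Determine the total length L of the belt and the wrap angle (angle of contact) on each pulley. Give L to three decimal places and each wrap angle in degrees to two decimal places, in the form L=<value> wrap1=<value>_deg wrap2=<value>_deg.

crossed belt: β = asin((r1+r2)/C) = asin(15/93) = 9.2818°
wrap1 = wrap2 = π + 2β = 198.5636°
tangent length = C·cosβ = 91.7824
L = (r1+r2)·wrap + 2·C·cosβ = 15·3.4656 + 2·91.7824 = 235.5485

L=235.549 wrap1=198.56_deg wrap2=198.56_deg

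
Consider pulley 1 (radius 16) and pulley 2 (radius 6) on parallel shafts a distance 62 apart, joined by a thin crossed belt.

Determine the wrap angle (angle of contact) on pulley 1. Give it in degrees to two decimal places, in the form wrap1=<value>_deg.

crossed belt: β = asin((r1+r2)/C) = asin(22/62) = 20.7836°
wrap1 = wrap2 = π + 2β = 221.5671°

wrap1=221.57_deg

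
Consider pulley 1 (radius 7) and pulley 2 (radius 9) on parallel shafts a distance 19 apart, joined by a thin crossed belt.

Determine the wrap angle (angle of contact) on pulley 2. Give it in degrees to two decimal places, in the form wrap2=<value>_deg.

crossed belt: β = asin((r1+r2)/C) = asin(16/19) = 57.3631°
wrap1 = wrap2 = π + 2β = 294.7262°

wrap2=294.73_deg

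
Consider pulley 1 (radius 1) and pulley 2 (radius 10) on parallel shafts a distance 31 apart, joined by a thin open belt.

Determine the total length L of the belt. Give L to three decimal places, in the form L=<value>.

open belt: β = asin((r2−r1)/C) = asin(9/31) = 16.8773°
wrap1 = π − 2β = 146.2455°
wrap2 = π + 2β = 213.7545°
tangent length = C·cosβ = 29.6648
L = r1·wrap1 + r2·wrap2 + 2·C·cosβ = 1·2.5525 + 10·3.7307 + 2·29.6648 = 99.1893

L=99.189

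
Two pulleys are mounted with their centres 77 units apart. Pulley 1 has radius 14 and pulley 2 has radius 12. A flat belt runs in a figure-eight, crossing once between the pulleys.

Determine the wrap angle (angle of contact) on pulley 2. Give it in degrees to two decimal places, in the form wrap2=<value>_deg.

crossed belt: β = asin((r1+r2)/C) = asin(26/77) = 19.7345°
wrap1 = wrap2 = π + 2β = 219.4690°

wrap2=219.47_deg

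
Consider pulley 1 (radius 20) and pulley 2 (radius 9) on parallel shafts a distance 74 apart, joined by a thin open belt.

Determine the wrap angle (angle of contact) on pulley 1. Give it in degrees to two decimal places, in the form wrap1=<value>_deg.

wrap1=197.10_deg

open belt: β = asin((r2−r1)/C) = asin(-11/74) = -8.5486°
wrap1 = π − 2β = 197.0972°
wrap2 = π + 2β = 162.9028°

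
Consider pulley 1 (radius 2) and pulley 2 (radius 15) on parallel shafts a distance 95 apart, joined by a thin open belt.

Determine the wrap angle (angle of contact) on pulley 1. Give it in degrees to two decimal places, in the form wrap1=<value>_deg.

open belt: β = asin((r2−r1)/C) = asin(13/95) = 7.8652°
wrap1 = π − 2β = 164.2697°
wrap2 = π + 2β = 195.7303°

wrap1=164.27_deg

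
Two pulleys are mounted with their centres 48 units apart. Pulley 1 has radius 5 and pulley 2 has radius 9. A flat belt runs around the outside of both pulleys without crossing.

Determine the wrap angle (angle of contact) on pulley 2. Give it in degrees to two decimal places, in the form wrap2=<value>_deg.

open belt: β = asin((r2−r1)/C) = asin(4/48) = 4.7802°
wrap1 = π − 2β = 170.4396°
wrap2 = π + 2β = 189.5604°

wrap2=189.56_deg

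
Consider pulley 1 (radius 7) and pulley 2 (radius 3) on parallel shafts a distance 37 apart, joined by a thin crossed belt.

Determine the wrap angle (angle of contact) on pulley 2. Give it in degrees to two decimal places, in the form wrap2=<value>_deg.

wrap2=211.36_deg

crossed belt: β = asin((r1+r2)/C) = asin(10/37) = 15.6804°
wrap1 = wrap2 = π + 2β = 211.3607°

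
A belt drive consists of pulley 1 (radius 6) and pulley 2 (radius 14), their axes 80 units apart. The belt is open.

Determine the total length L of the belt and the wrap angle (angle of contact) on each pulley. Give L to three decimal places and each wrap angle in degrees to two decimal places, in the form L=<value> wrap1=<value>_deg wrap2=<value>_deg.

open belt: β = asin((r2−r1)/C) = asin(8/80) = 5.7392°
wrap1 = π − 2β = 168.5217°
wrap2 = π + 2β = 191.4783°
tangent length = C·cosβ = 79.5990
L = r1·wrap1 + r2·wrap2 + 2·C·cosβ = 6·2.9413 + 14·3.3419 + 2·79.5990 = 223.6325

L=223.633 wrap1=168.52_deg wrap2=191.48_deg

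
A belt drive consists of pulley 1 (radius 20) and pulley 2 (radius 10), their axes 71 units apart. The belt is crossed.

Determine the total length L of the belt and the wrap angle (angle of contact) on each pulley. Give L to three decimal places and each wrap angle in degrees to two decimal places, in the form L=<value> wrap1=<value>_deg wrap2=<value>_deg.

L=249.123 wrap1=229.99_deg wrap2=229.99_deg

crossed belt: β = asin((r1+r2)/C) = asin(30/71) = 24.9947°
wrap1 = wrap2 = π + 2β = 229.9895°
tangent length = C·cosβ = 64.3506
L = (r1+r2)·wrap + 2·C·cosβ = 30·4.0141 + 2·64.3506 = 249.1234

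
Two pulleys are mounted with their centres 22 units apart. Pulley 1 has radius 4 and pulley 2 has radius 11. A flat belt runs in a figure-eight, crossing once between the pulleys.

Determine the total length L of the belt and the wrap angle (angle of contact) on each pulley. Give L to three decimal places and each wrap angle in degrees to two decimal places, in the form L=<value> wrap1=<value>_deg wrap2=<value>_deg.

crossed belt: β = asin((r1+r2)/C) = asin(15/22) = 42.9859°
wrap1 = wrap2 = π + 2β = 265.9718°
tangent length = C·cosβ = 16.0935
L = (r1+r2)·wrap + 2·C·cosβ = 15·4.6421 + 2·16.0935 = 101.8182

L=101.818 wrap1=265.97_deg wrap2=265.97_deg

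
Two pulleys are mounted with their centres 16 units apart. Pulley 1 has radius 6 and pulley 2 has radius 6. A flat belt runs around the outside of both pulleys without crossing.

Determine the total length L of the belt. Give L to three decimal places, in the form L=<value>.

open belt: β = asin((r2−r1)/C) = asin(0/16) = 0.0000°
wrap1 = π − 2β = 180.0000°
wrap2 = π + 2β = 180.0000°
tangent length = C·cosβ = 16.0000
L = r1·wrap1 + r2·wrap2 + 2·C·cosβ = 6·3.1416 + 6·3.1416 + 2·16.0000 = 69.6991

L=69.699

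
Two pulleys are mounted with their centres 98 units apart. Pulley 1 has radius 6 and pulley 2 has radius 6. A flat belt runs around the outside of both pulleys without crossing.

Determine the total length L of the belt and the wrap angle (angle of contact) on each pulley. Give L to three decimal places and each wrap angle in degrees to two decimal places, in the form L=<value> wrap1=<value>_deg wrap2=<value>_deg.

L=233.699 wrap1=180.00_deg wrap2=180.00_deg

open belt: β = asin((r2−r1)/C) = asin(0/98) = 0.0000°
wrap1 = π − 2β = 180.0000°
wrap2 = π + 2β = 180.0000°
tangent length = C·cosβ = 98.0000
L = r1·wrap1 + r2·wrap2 + 2·C·cosβ = 6·3.1416 + 6·3.1416 + 2·98.0000 = 233.6991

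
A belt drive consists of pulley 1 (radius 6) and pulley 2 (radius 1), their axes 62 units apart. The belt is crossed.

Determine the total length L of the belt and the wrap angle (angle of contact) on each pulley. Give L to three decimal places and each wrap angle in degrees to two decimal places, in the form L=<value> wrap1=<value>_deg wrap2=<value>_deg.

crossed belt: β = asin((r1+r2)/C) = asin(7/62) = 6.4827°
wrap1 = wrap2 = π + 2β = 192.9654°
tangent length = C·cosβ = 61.6036
L = (r1+r2)·wrap + 2·C·cosβ = 7·3.3679 + 2·61.6036 = 146.7823

L=146.782 wrap1=192.97_deg wrap2=192.97_deg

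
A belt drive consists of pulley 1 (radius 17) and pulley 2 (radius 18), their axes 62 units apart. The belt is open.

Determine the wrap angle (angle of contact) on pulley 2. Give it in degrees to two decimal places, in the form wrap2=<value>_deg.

open belt: β = asin((r2−r1)/C) = asin(1/62) = 0.9242°
wrap1 = π − 2β = 178.1517°
wrap2 = π + 2β = 181.8483°

wrap2=181.85_deg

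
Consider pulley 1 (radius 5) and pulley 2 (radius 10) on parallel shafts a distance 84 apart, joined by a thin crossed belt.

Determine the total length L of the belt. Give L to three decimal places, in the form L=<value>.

crossed belt: β = asin((r1+r2)/C) = asin(15/84) = 10.2866°
wrap1 = wrap2 = π + 2β = 200.5731°
tangent length = C·cosβ = 82.6499
L = (r1+r2)·wrap + 2·C·cosβ = 15·3.5007 + 2·82.6499 = 217.8096

L=217.810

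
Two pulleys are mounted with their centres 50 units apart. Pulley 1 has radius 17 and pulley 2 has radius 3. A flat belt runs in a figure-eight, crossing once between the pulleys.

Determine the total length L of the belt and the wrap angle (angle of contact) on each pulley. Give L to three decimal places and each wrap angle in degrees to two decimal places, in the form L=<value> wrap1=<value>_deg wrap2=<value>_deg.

crossed belt: β = asin((r1+r2)/C) = asin(20/50) = 23.5782°
wrap1 = wrap2 = π + 2β = 227.1564°
tangent length = C·cosβ = 45.8258
L = (r1+r2)·wrap + 2·C·cosβ = 20·3.9646 + 2·45.8258 = 170.9440

L=170.944 wrap1=227.16_deg wrap2=227.16_deg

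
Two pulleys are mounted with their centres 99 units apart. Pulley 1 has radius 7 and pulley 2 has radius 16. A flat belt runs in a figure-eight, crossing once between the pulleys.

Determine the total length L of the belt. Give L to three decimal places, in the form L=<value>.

L=275.624

crossed belt: β = asin((r1+r2)/C) = asin(23/99) = 13.4339°
wrap1 = wrap2 = π + 2β = 206.8678°
tangent length = C·cosβ = 96.2912
L = (r1+r2)·wrap + 2·C·cosβ = 23·3.6105 + 2·96.2912 = 275.6245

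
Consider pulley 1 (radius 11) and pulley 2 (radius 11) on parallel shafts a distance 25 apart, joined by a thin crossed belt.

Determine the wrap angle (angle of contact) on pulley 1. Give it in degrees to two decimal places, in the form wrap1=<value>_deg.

wrap1=303.28_deg

crossed belt: β = asin((r1+r2)/C) = asin(22/25) = 61.6424°
wrap1 = wrap2 = π + 2β = 303.2847°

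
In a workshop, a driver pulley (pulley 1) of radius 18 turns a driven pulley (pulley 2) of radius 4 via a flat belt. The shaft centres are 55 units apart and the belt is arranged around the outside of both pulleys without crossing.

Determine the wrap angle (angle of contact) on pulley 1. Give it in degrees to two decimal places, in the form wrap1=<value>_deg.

wrap1=209.49_deg

open belt: β = asin((r2−r1)/C) = asin(-14/55) = -14.7467°
wrap1 = π − 2β = 209.4933°
wrap2 = π + 2β = 150.5067°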